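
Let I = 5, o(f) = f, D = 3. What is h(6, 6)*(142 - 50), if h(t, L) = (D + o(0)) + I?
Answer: 736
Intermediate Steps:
h(t, L) = 8 (h(t, L) = (3 + 0) + 5 = 3 + 5 = 8)
h(6, 6)*(142 - 50) = 8*(142 - 50) = 8*92 = 736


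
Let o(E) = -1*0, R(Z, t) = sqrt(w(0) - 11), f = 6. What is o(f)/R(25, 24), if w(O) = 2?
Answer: 0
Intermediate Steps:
R(Z, t) = 3*I (R(Z, t) = sqrt(2 - 11) = sqrt(-9) = 3*I)
o(E) = 0
o(f)/R(25, 24) = 0/((3*I)) = 0*(-I/3) = 0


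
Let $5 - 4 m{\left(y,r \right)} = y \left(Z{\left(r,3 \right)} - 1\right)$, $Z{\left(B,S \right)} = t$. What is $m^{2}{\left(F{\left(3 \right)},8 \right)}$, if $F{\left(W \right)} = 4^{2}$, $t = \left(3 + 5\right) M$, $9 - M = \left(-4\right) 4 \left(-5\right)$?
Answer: $\frac{82973881}{16} \approx 5.1859 \cdot 10^{6}$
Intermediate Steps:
$M = -71$ ($M = 9 - \left(-4\right) 4 \left(-5\right) = 9 - \left(-16\right) \left(-5\right) = 9 - 80 = -71$)
$t = -568$ ($t = \left(3 + 5\right) \left(-71\right) = 8 \left(-71\right) = -568$)
$Z{\left(B,S \right)} = -568$
$F{\left(W \right)} = 16$
$m{\left(y,r \right)} = \frac{5}{4} + \frac{569 y}{4}$ ($m{\left(y,r \right)} = \frac{5}{4} - \frac{y \left(-568 - 1\right)}{4} = \frac{5}{4} - \frac{y \left(-569\right)}{4} = \frac{5}{4} - \frac{\left(-569\right) y}{4} = \frac{5}{4} + \frac{569 y}{4}$)
$m^{2}{\left(F{\left(3 \right)},8 \right)} = \left(\frac{5}{4} + \frac{569}{4} \cdot 16\right)^{2} = \left(\frac{5}{4} + 2276\right)^{2} = \left(\frac{9109}{4}\right)^{2} = \frac{82973881}{16}$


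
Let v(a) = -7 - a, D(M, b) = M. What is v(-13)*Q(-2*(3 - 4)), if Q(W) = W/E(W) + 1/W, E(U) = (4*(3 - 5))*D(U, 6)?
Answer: 9/4 ≈ 2.2500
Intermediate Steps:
E(U) = -8*U (E(U) = (4*(3 - 5))*U = (4*(-2))*U = -8*U)
Q(W) = -⅛ + 1/W (Q(W) = W/((-8*W)) + 1/W = W*(-1/(8*W)) + 1/W = -⅛ + 1/W)
v(-13)*Q(-2*(3 - 4)) = (-7 - 1*(-13))*((8 - (-2)*(3 - 4))/(8*((-2*(3 - 4))))) = (-7 + 13)*((8 - (-2)*(-1))/(8*((-2*(-1))))) = 6*((⅛)*(8 - 1*2)/2) = 6*((⅛)*(½)*(8 - 2)) = 6*((⅛)*(½)*6) = 6*(3/8) = 9/4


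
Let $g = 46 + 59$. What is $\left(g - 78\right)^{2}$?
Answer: $729$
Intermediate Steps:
$g = 105$
$\left(g - 78\right)^{2} = \left(105 - 78\right)^{2} = 27^{2} = 729$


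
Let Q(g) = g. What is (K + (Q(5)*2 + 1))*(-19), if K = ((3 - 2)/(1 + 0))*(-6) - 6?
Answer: 19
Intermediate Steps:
K = -12 (K = (1/1)*(-6) - 6 = (1*1)*(-6) - 6 = 1*(-6) - 6 = -6 - 6 = -12)
(K + (Q(5)*2 + 1))*(-19) = (-12 + (5*2 + 1))*(-19) = (-12 + (10 + 1))*(-19) = (-12 + 11)*(-19) = -1*(-19) = 19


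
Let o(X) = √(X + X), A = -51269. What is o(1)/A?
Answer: -√2/51269 ≈ -2.7584e-5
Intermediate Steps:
o(X) = √2*√X (o(X) = √(2*X) = √2*√X)
o(1)/A = (√2*√1)/(-51269) = (√2*1)*(-1/51269) = √2*(-1/51269) = -√2/51269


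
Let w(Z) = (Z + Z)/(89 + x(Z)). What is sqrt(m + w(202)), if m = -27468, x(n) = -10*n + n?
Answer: 4*I*sqrt(5132166494)/1729 ≈ 165.74*I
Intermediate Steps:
x(n) = -9*n
w(Z) = 2*Z/(89 - 9*Z) (w(Z) = (Z + Z)/(89 - 9*Z) = (2*Z)/(89 - 9*Z) = 2*Z/(89 - 9*Z))
sqrt(m + w(202)) = sqrt(-27468 - 2*202/(-89 + 9*202)) = sqrt(-27468 - 2*202/(-89 + 1818)) = sqrt(-27468 - 2*202/1729) = sqrt(-27468 - 2*202*1/1729) = sqrt(-27468 - 404/1729) = sqrt(-47492576/1729) = 4*I*sqrt(5132166494)/1729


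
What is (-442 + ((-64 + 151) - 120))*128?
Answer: -60800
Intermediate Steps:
(-442 + ((-64 + 151) - 120))*128 = (-442 + (87 - 120))*128 = (-442 - 33)*128 = -475*128 = -60800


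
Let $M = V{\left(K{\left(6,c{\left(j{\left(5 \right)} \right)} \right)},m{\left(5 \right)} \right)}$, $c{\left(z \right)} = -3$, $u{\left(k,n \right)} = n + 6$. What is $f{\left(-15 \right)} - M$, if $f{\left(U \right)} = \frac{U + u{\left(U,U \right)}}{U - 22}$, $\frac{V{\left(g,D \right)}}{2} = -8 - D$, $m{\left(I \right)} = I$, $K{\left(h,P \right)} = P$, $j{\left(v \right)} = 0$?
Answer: $\frac{986}{37} \approx 26.649$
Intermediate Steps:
$u{\left(k,n \right)} = 6 + n$
$V{\left(g,D \right)} = -16 - 2 D$ ($V{\left(g,D \right)} = 2 \left(-8 - D\right) = -16 - 2 D$)
$f{\left(U \right)} = \frac{6 + 2 U}{-22 + U}$ ($f{\left(U \right)} = \frac{U + \left(6 + U\right)}{U - 22} = \frac{6 + 2 U}{-22 + U}$)
$M = -26$ ($M = -16 - 10 = -26$)
$f{\left(-15 \right)} - M = \frac{2 \left(3 - 15\right)}{-22 - 15} - -26 = 2 \frac{1}{-37} \left(-12\right) + 26 = 2 \left(- \frac{1}{37}\right) \left(-12\right) + 26 = \frac{24}{37} + 26 = \frac{986}{37}$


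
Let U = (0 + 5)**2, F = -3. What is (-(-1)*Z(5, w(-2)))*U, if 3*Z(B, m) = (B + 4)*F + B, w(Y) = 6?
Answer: -550/3 ≈ -183.33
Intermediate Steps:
U = 25 (U = 5**2 = 25)
Z(B, m) = -4 - 2*B/3 (Z(B, m) = ((B + 4)*(-3) + B)/3 = ((4 + B)*(-3) + B)/3 = ((-12 - 3*B) + B)/3 = (-12 - 2*B)/3 = -4 - 2*B/3)
(-(-1)*Z(5, w(-2)))*U = -(-1)*(-4 - 2/3*5)*25 = -(-1)*(-4 - 10/3)*25 = -(-1)*(-22)/3*25 = -1*22/3*25 = -22/3*25 = -550/3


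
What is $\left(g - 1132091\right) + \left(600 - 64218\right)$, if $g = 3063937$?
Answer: $1868228$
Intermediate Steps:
$\left(g - 1132091\right) + \left(600 - 64218\right) = \left(3063937 - 1132091\right) + \left(600 - 64218\right) = 1931846 + \left(600 - 64218\right) = 1931846 - 63618 = 1868228$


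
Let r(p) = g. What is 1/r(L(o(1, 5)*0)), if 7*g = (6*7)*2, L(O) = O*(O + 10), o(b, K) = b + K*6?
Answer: 1/12 ≈ 0.083333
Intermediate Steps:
o(b, K) = b + 6*K
L(O) = O*(10 + O)
g = 12 (g = ((6*7)*2)/7 = (42*2)/7 = (⅐)*84 = 12)
r(p) = 12
1/r(L(o(1, 5)*0)) = 1/12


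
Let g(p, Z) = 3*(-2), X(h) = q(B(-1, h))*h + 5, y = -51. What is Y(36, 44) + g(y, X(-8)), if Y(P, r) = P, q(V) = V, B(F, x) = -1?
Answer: 30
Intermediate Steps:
X(h) = 5 - h (X(h) = -h + 5 = 5 - h)
g(p, Z) = -6
Y(36, 44) + g(y, X(-8)) = 36 - 6 = 30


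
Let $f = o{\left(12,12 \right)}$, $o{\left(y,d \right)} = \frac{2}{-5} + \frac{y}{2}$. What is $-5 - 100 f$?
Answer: $-565$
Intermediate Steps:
$o{\left(y,d \right)} = - \frac{2}{5} + \frac{y}{2}$ ($o{\left(y,d \right)} = 2 \left(- \frac{1}{5}\right) + y \frac{1}{2} = - \frac{2}{5} + \frac{y}{2}$)
$f = \frac{28}{5}$ ($f = - \frac{2}{5} + \frac{1}{2} \cdot 12 = - \frac{2}{5} + 6 = \frac{28}{5} \approx 5.6$)
$-5 - 100 f = -5 - 560 = -565$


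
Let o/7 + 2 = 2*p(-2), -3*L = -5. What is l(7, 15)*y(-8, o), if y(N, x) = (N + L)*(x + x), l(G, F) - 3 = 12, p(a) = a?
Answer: 7980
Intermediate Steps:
L = 5/3 (L = -1/3*(-5) = 5/3 ≈ 1.6667)
l(G, F) = 15 (l(G, F) = 3 + 12 = 15)
o = -42 (o = -14 + 7*(2*(-2)) = -14 + 7*(-4) = -14 - 28 = -42)
y(N, x) = 2*x*(5/3 + N) (y(N, x) = (N + 5/3)*(x + x) = (5/3 + N)*(2*x) = 2*x*(5/3 + N))
l(7, 15)*y(-8, o) = 15*((2/3)*(-42)*(5 + 3*(-8))) = 15*((2/3)*(-42)*(5 - 24)) = 15*((2/3)*(-42)*(-19)) = 15*532 = 7980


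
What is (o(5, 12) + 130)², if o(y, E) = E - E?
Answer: 16900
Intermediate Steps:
o(y, E) = 0
(o(5, 12) + 130)² = (0 + 130)² = 130² = 16900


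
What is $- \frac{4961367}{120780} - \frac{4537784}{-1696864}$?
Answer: $- \frac{6832197484}{177905585} \approx -38.404$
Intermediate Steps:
$- \frac{4961367}{120780} - \frac{4537784}{-1696864} = \left(-4961367\right) \frac{1}{120780} - - \frac{567223}{212108} = - \frac{551263}{13420} + \frac{567223}{212108} = - \frac{6832197484}{177905585}$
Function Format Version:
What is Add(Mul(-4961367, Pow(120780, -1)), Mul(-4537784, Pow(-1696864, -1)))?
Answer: Rational(-6832197484, 177905585) ≈ -38.404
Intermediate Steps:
Add(Mul(-4961367, Pow(120780, -1)), Mul(-4537784, Pow(-1696864, -1))) = Add(Mul(-4961367, Rational(1, 120780)), Mul(-4537784, Rational(-1, 1696864))) = Add(Rational(-551263, 13420), Rational(567223, 212108)) = Rational(-6832197484, 177905585)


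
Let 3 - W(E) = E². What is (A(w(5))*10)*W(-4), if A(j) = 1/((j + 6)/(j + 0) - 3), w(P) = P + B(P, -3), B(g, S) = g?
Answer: 650/7 ≈ 92.857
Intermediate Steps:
W(E) = 3 - E²
w(P) = 2*P (w(P) = P + P = 2*P)
A(j) = 1/(-3 + (6 + j)/j) (A(j) = 1/((6 + j)/j - 3) = 1/(-3 + (6 + j)/j))
(A(w(5))*10)*W(-4) = (-2*5/(-6 + 2*(2*5))*10)*(3 - 1*(-4)²) = (-1*10/(-6 + 2*10)*10)*(3 - 1*16) = (-1*10/(-6 + 20)*10)*(3 - 16) = (-1*10/14*10)*(-13) = (-1*10*1/14*10)*(-13) = -5/7*10*(-13) = -50/7*(-13) = 650/7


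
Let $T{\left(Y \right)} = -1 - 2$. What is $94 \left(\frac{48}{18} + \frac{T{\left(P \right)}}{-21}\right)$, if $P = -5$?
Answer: $\frac{5546}{21} \approx 264.1$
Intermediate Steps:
$T{\left(Y \right)} = -3$
$94 \left(\frac{48}{18} + \frac{T{\left(P \right)}}{-21}\right) = 94 \left(\frac{48}{18} - \frac{3}{-21}\right) = 94 \left(48 \cdot \frac{1}{18} - - \frac{1}{7}\right) = 94 \left(\frac{8}{3} + \frac{1}{7}\right) = 94 \cdot \frac{59}{21} = \frac{5546}{21}$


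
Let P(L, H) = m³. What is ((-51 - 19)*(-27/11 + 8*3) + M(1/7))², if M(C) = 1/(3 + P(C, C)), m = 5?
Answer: 4509290473081/1982464 ≈ 2.2746e+6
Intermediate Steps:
P(L, H) = 125 (P(L, H) = 5³ = 125)
M(C) = 1/128 (M(C) = 1/(3 + 125) = 1/128)
((-51 - 19)*(-27/11 + 8*3) + M(1/7))² = ((-51 - 19)*(-27/11 + 8*3) + 1/128)² = (-70*(-27*1/11 + 24) + 1/128)² = (-70*(-27/11 + 24) + 1/128)² = (-70*237/11 + 1/128)² = (-16590/11 + 1/128)² = (-2123509/1408)² = 4509290473081/1982464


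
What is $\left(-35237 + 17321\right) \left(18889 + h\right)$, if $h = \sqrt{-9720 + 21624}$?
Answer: $-338415324 - 143328 \sqrt{186} \approx -3.4037 \cdot 10^{8}$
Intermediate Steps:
$h = 8 \sqrt{186}$ ($h = \sqrt{11904} = 8 \sqrt{186} \approx 109.11$)
$\left(-35237 + 17321\right) \left(18889 + h\right) = \left(-35237 + 17321\right) \left(18889 + 8 \sqrt{186}\right) = - 17916 \left(18889 + 8 \sqrt{186}\right) = -338415324 - 143328 \sqrt{186}$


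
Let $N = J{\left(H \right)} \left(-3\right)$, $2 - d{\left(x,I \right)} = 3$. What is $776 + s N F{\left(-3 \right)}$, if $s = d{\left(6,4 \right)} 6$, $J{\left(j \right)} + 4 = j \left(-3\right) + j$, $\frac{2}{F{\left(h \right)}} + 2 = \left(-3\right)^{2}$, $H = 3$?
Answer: $\frac{5072}{7} \approx 724.57$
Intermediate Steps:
$d{\left(x,I \right)} = -1$ ($d{\left(x,I \right)} = 2 - 3 = -1$)
$F{\left(h \right)} = \frac{2}{7}$ ($F{\left(h \right)} = \frac{2}{-2 + \left(-3\right)^{2}} = \frac{2}{-2 + 9} = \frac{2}{7}$)
$J{\left(j \right)} = -4 - 2 j$ ($J{\left(j \right)} = -4 + \left(j \left(-3\right) + j\right) = -4 + \left(- 3 j + j\right) = -4 - 2 j$)
$s = -6$ ($s = \left(-1\right) 6 = -6$)
$N = 30$ ($N = \left(-4 - 6\right) \left(-3\right) = \left(-10\right) \left(-3\right) = 30$)
$776 + s N F{\left(-3 \right)} = 776 - 6 \cdot 30 \cdot \frac{2}{7} = 776 - \frac{360}{7} = \frac{5072}{7}$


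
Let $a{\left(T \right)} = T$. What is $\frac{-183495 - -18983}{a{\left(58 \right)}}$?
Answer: $- \frac{82256}{29} \approx -2836.4$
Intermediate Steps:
$\frac{-183495 - -18983}{a{\left(58 \right)}} = \frac{-183495 - -18983}{58} = \left(-183495 + 18983\right) \frac{1}{58} = \left(-164512\right) \frac{1}{58} = - \frac{82256}{29}$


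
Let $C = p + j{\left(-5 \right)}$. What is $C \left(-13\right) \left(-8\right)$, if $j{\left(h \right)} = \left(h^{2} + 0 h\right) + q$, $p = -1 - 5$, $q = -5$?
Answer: $1456$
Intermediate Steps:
$p = -6$
$j{\left(h \right)} = -5 + h^{2}$ ($j{\left(h \right)} = \left(h^{2} + 0 h\right) - 5 = \left(h^{2} + 0\right) - 5 = h^{2} - 5 = -5 + h^{2}$)
$C = 14$ ($C = -6 - \left(5 - \left(-5\right)^{2}\right) = -6 + \left(-5 + 25\right) = -6 + 20 = 14$)
$C \left(-13\right) \left(-8\right) = 14 \left(-13\right) \left(-8\right) = \left(-182\right) \left(-8\right) = 1456$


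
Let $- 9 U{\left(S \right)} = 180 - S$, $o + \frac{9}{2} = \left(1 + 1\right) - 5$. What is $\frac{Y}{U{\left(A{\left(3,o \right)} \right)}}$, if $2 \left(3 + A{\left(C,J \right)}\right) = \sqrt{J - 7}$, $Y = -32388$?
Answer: $\frac{426744288}{267941} + \frac{582984 i \sqrt{58}}{267941} \approx 1592.7 + 16.57 i$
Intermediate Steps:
$o = - \frac{15}{2}$ ($o = - \frac{9}{2} + \left(\left(1 + 1\right) - 5\right) = - \frac{9}{2} + \left(2 - 5\right) = - \frac{9}{2} - 3 = - \frac{15}{2} \approx -7.5$)
$A{\left(C,J \right)} = -3 + \frac{\sqrt{-7 + J}}{2}$ ($A{\left(C,J \right)} = -3 + \frac{\sqrt{J - 7}}{2} = -3 + \frac{\sqrt{-7 + J}}{2}$)
$U{\left(S \right)} = -20 + \frac{S}{9}$ ($U{\left(S \right)} = - \frac{180 - S}{9} = -20 + \frac{S}{9}$)
$\frac{Y}{U{\left(A{\left(3,o \right)} \right)}} = - \frac{32388}{-20 + \frac{-3 + \frac{\sqrt{-7 - \frac{15}{2}}}{2}}{9}} = - \frac{32388}{-20 + \frac{-3 + \frac{\sqrt{- \frac{29}{2}}}{2}}{9}} = - \frac{32388}{-20 + \frac{-3 + \frac{\frac{1}{2} i \sqrt{58}}{2}}{9}} = - \frac{32388}{-20 + \frac{-3 + \frac{i \sqrt{58}}{4}}{9}} = - \frac{32388}{-20 - \left(\frac{1}{3} - \frac{i \sqrt{58}}{36}\right)} = - \frac{32388}{- \frac{61}{3} + \frac{i \sqrt{58}}{36}}$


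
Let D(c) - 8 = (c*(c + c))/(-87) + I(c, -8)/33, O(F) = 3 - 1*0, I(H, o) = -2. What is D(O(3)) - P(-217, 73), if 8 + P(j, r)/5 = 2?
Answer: 36110/957 ≈ 37.732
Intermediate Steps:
P(j, r) = -30 (P(j, r) = -40 + 5*2 = -40 + 10 = -30)
O(F) = 3 (O(F) = 3 + 0 = 3)
D(c) = 262/33 - 2*c**2/87 (D(c) = 8 + ((c*(c + c))/(-87) - 2/33) = 8 + ((c*(2*c))*(-1/87) - 2*1/33) = 8 + ((2*c**2)*(-1/87) - 2/33) = 8 + (-2*c**2/87 - 2/33) = 8 + (-2/33 - 2*c**2/87) = 262/33 - 2*c**2/87)
D(O(3)) - P(-217, 73) = (262/33 - 2/87*3**2) - 1*(-30) = (262/33 - 2/87*9) + 30 = (262/33 - 6/29) + 30 = 7400/957 + 30 = 36110/957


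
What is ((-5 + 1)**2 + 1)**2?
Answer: 289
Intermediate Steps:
((-5 + 1)**2 + 1)**2 = ((-4)**2 + 1)**2 = (16 + 1)**2 = 17**2 = 289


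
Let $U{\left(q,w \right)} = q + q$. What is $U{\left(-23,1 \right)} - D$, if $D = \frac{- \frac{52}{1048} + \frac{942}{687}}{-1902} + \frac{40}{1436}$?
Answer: $- \frac{1885627557235}{40967714364} \approx -46.027$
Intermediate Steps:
$U{\left(q,w \right)} = 2 q$
$D = \frac{1112696491}{40967714364}$ ($D = \left(\left(-52\right) \frac{1}{1048} + 942 \cdot \frac{1}{687}\right) \left(- \frac{1}{1902}\right) + 40 \cdot \frac{1}{1436} = \left(- \frac{13}{262} + \frac{314}{229}\right) \left(- \frac{1}{1902}\right) + \frac{10}{359} = \frac{79291}{59998} \left(- \frac{1}{1902}\right) + \frac{10}{359} = - \frac{79291}{114116196} + \frac{10}{359} = \frac{1112696491}{40967714364} \approx 0.02716$)
$U{\left(-23,1 \right)} - D = 2 \left(-23\right) - \frac{1112696491}{40967714364} = -46 - \frac{1112696491}{40967714364} = - \frac{1885627557235}{40967714364}$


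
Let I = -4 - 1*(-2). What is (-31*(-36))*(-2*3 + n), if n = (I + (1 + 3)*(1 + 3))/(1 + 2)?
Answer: -1488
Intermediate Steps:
I = -2 (I = -4 + 2 = -2)
n = 14/3 (n = (-2 + (1 + 3)*(1 + 3))/(1 + 2) = (-2 + 4*4)/3 = (-2 + 16)*(⅓) = 14*(⅓) = 14/3 ≈ 4.6667)
(-31*(-36))*(-2*3 + n) = (-31*(-36))*(-2*3 + 14/3) = 1116*(-6 + 14/3) = 1116*(-4/3) = -1488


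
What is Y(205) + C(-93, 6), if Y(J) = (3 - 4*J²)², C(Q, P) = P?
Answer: 28256601415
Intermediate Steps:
Y(205) + C(-93, 6) = (-3 + 4*205²)² + 6 = (-3 + 4*42025)² + 6 = (-3 + 168100)² + 6 = 168097² + 6 = 28256601409 + 6 = 28256601415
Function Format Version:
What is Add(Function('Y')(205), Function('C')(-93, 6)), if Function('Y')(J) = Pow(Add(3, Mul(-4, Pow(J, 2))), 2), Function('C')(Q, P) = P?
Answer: 28256601415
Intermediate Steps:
Add(Function('Y')(205), Function('C')(-93, 6)) = Add(Pow(Add(-3, Mul(4, Pow(205, 2))), 2), 6) = Add(Pow(Add(-3, Mul(4, 42025)), 2), 6) = Add(Pow(Add(-3, 168100), 2), 6) = Add(Pow(168097, 2), 6) = Add(28256601409, 6) = 28256601415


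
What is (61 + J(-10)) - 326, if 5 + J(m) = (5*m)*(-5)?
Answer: -20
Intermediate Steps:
J(m) = -5 - 25*m (J(m) = -5 + (5*m)*(-5) = -5 - 25*m)
(61 + J(-10)) - 326 = (61 + (-5 - 25*(-10))) - 326 = (61 + (-5 + 250)) - 326 = (61 + 245) - 326 = 306 - 326 = -20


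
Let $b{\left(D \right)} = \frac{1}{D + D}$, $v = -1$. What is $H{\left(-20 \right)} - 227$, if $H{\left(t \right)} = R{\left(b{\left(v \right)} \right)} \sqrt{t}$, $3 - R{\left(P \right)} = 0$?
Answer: $-227 + 6 i \sqrt{5} \approx -227.0 + 13.416 i$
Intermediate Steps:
$b{\left(D \right)} = \frac{1}{2 D}$
$R{\left(P \right)} = 3$ ($R{\left(P \right)} = 3 - 0 = 3 + 0 = 3$)
$H{\left(t \right)} = 3 \sqrt{t}$
$H{\left(-20 \right)} - 227 = 3 \sqrt{-20} - 227 = 3 \cdot 2 i \sqrt{5} - 227 = 6 i \sqrt{5} - 227 = -227 + 6 i \sqrt{5}$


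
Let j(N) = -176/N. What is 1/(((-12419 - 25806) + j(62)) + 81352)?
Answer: 31/1336849 ≈ 2.3189e-5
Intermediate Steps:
1/(((-12419 - 25806) + j(62)) + 81352) = 1/(((-12419 - 25806) - 176/62) + 81352) = 1/((-38225 - 176*1/62) + 81352) = 1/((-38225 - 88/31) + 81352) = 1/(-1185063/31 + 81352) = 1/(1336849/31) = 31/1336849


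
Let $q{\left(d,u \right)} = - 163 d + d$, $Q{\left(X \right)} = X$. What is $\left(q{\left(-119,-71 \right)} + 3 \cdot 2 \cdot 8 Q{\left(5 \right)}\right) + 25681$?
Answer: $45199$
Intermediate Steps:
$q{\left(d,u \right)} = - 162 d$
$\left(q{\left(-119,-71 \right)} + 3 \cdot 2 \cdot 8 Q{\left(5 \right)}\right) + 25681 = \left(\left(-162\right) \left(-119\right) + 3 \cdot 2 \cdot 8 \cdot 5\right) + 25681 = \left(19278 + 3 \cdot 16 \cdot 5\right) + 25681 = \left(19278 + 48 \cdot 5\right) + 25681 = \left(19278 + 240\right) + 25681 = 19518 + 25681 = 45199$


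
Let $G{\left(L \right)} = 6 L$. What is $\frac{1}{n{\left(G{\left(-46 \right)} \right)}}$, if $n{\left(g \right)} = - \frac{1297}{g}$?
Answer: $\frac{276}{1297} \approx 0.2128$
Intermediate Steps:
$\frac{1}{n{\left(G{\left(-46 \right)} \right)}} = \frac{1}{\left(-1297\right) \frac{1}{6 \left(-46\right)}} = \frac{1}{\left(-1297\right) \frac{1}{-276}} = \frac{1}{\left(-1297\right) \left(- \frac{1}{276}\right)} = \frac{1}{\frac{1297}{276}} = \frac{276}{1297}$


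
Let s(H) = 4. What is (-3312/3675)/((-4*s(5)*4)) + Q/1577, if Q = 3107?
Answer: 15333113/7727300 ≈ 1.9843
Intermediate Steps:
(-3312/3675)/((-4*s(5)*4)) + Q/1577 = (-3312/3675)/((-4*4*4)) + 3107/1577 = (-3312*1/3675)/((-16*4)) + 3107*(1/1577) = -1104/1225/(-64) + 3107/1577 = -1104/1225*(-1/64) + 3107/1577 = 69/4900 + 3107/1577 = 15333113/7727300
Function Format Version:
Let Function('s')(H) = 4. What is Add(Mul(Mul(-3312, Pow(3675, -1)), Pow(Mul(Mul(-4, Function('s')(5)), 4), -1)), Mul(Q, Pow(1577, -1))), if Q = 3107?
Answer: Rational(15333113, 7727300) ≈ 1.9843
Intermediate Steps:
Add(Mul(Mul(-3312, Pow(3675, -1)), Pow(Mul(Mul(-4, Function('s')(5)), 4), -1)), Mul(Q, Pow(1577, -1))) = Add(Mul(Mul(-3312, Pow(3675, -1)), Pow(Mul(Mul(-4, 4), 4), -1)), Mul(3107, Pow(1577, -1))) = Add(Mul(Mul(-3312, Rational(1, 3675)), Pow(Mul(-16, 4), -1)), Mul(3107, Rational(1, 1577))) = Add(Mul(Rational(-1104, 1225), Pow(-64, -1)), Rational(3107, 1577)) = Add(Mul(Rational(-1104, 1225), Rational(-1, 64)), Rational(3107, 1577)) = Add(Rational(69, 4900), Rational(3107, 1577)) = Rational(15333113, 7727300)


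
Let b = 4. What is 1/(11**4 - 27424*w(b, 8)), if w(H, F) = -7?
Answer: 1/206609 ≈ 4.8401e-6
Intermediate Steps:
1/(11**4 - 27424*w(b, 8)) = 1/(11**4 - 27424*(-7)) = 1/(14641 + 191968) = 1/206609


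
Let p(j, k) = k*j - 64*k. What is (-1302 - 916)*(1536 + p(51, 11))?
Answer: -3089674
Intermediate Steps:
p(j, k) = -64*k + j*k (p(j, k) = j*k - 64*k = -64*k + j*k)
(-1302 - 916)*(1536 + p(51, 11)) = (-1302 - 916)*(1536 + 11*(-64 + 51)) = -2218*(1536 + 11*(-13)) = -2218*(1536 - 143) = -2218*1393 = -3089674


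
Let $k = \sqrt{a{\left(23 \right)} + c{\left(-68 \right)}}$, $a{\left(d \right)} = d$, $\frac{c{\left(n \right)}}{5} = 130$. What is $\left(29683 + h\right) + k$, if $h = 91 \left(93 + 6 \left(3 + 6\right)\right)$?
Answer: $43060 + \sqrt{673} \approx 43086.0$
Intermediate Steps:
$c{\left(n \right)} = 650$ ($c{\left(n \right)} = 5 \cdot 130 = 650$)
$k = \sqrt{673}$ ($k = \sqrt{23 + 650} = \sqrt{673} \approx 25.942$)
$h = 13377$ ($h = 91 \left(93 + 6 \cdot 9\right) = 91 \left(93 + 54\right) = 91 \cdot 147 = 13377$)
$\left(29683 + h\right) + k = \left(29683 + 13377\right) + \sqrt{673} = 43060 + \sqrt{673}$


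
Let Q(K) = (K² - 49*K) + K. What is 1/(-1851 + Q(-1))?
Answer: -1/1802 ≈ -0.00055494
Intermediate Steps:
Q(K) = K² - 48*K
1/(-1851 + Q(-1)) = 1/(-1851 - (-48 - 1)) = 1/(-1851 - 1*(-49)) = 1/(-1851 + 49) = 1/(-1802) = -1/1802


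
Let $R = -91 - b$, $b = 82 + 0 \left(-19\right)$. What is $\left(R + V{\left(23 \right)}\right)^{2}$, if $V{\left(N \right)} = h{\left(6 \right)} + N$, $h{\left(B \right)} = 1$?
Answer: $22201$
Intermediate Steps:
$b = 82$ ($b = 82 + 0 = 82$)
$V{\left(N \right)} = 1 + N$
$R = -173$ ($R = -91 - 82 = -173$)
$\left(R + V{\left(23 \right)}\right)^{2} = \left(-173 + \left(1 + 23\right)\right)^{2} = \left(-173 + 24\right)^{2} = \left(-149\right)^{2} = 22201$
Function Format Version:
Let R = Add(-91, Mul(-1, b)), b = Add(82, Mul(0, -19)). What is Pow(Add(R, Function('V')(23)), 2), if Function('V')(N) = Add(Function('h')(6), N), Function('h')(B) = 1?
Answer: 22201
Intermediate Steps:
b = 82 (b = Add(82, 0) = 82)
Function('V')(N) = Add(1, N)
R = -173 (R = Add(-91, Mul(-1, 82)) = Add(-91, -82) = -173)
Pow(Add(R, Function('V')(23)), 2) = Pow(Add(-173, Add(1, 23)), 2) = Pow(Add(-173, 24), 2) = Pow(-149, 2) = 22201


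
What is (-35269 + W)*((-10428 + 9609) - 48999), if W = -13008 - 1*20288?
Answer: 3415771170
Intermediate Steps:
W = -33296 (W = -13008 - 20288 = -33296)
(-35269 + W)*((-10428 + 9609) - 48999) = (-35269 - 33296)*((-10428 + 9609) - 48999) = -68565*(-819 - 48999) = -68565*(-49818) = 3415771170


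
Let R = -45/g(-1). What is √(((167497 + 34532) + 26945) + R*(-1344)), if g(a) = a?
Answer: √168494 ≈ 410.48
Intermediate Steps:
R = 45 (R = -45/(-1) = -45*(-1) = 45)
√(((167497 + 34532) + 26945) + R*(-1344)) = √(((167497 + 34532) + 26945) + 45*(-1344)) = √((202029 + 26945) - 60480) = √(228974 - 60480) = √168494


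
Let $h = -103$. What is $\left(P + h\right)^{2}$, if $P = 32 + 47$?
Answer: $576$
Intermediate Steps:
$P = 79$
$\left(P + h\right)^{2} = \left(79 - 103\right)^{2} = \left(-24\right)^{2} = 576$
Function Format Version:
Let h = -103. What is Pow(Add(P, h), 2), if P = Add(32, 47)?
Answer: 576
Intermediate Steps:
P = 79
Pow(Add(P, h), 2) = Pow(Add(79, -103), 2) = Pow(-24, 2) = 576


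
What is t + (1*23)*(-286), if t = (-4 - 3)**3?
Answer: -6921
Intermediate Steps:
t = -343 (t = (-7)**3 = -343)
t + (1*23)*(-286) = -343 + (1*23)*(-286) = -343 + 23*(-286) = -343 - 6578 = -6921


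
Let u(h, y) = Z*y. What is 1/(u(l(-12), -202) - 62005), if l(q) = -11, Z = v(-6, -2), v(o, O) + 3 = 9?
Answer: -1/63217 ≈ -1.5819e-5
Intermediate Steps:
v(o, O) = 6 (v(o, O) = -3 + 9 = 6)
Z = 6
u(h, y) = 6*y
1/(u(l(-12), -202) - 62005) = 1/(6*(-202) - 62005) = 1/(-1212 - 62005) = 1/(-63217) = -1/63217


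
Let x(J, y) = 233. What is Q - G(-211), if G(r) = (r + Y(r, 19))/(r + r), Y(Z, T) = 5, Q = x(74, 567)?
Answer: 49060/211 ≈ 232.51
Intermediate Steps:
Q = 233
G(r) = (5 + r)/(2*r) (G(r) = (r + 5)/(r + r) = (5 + r)/((2*r)) = (5 + r)*(1/(2*r)) = (5 + r)/(2*r))
Q - G(-211) = 233 - (5 - 211)/(2*(-211)) = 233 - (-1)*(-206)/(2*211) = 233 - 1*103/211 = 233 - 103/211 = 49060/211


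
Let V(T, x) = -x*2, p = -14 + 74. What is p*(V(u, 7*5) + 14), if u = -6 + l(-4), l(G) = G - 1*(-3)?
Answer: -3360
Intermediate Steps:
l(G) = 3 + G (l(G) = G + 3 = 3 + G)
p = 60
u = -7 (u = -6 + (3 - 4) = -6 - 1 = -7)
V(T, x) = -2*x
p*(V(u, 7*5) + 14) = 60*(-14*5 + 14) = 60*(-2*35 + 14) = 60*(-70 + 14) = 60*(-56) = -3360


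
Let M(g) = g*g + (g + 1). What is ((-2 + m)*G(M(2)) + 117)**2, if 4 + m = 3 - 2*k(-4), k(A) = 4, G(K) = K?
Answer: 1600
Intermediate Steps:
M(g) = 1 + g + g**2 (M(g) = g**2 + (1 + g) = 1 + g + g**2)
m = -9 (m = -4 + (3 - 2*4) = -4 + (3 - 8) = -4 - 5 = -9)
((-2 + m)*G(M(2)) + 117)**2 = ((-2 - 9)*(1 + 2 + 2**2) + 117)**2 = (-11*(1 + 2 + 4) + 117)**2 = (-11*7 + 117)**2 = (-77 + 117)**2 = 40**2 = 1600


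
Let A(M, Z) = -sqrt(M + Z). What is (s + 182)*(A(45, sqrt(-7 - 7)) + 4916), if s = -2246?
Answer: -10146624 + 2064*sqrt(45 + I*sqrt(14)) ≈ -1.0133e+7 + 575.13*I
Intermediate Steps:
(s + 182)*(A(45, sqrt(-7 - 7)) + 4916) = (-2246 + 182)*(-sqrt(45 + sqrt(-7 - 7)) + 4916) = -2064*(-sqrt(45 + sqrt(-14)) + 4916) = -2064*(-sqrt(45 + I*sqrt(14)) + 4916) = -2064*(4916 - sqrt(45 + I*sqrt(14))) = -10146624 + 2064*sqrt(45 + I*sqrt(14))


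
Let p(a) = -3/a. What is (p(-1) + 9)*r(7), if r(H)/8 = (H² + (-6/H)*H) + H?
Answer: 4800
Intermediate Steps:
r(H) = -48 + 8*H + 8*H² (r(H) = 8*((H² + (-6/H)*H) + H) = 8*((H² - 6) + H) = 8*((-6 + H²) + H) = 8*(-6 + H + H²) = -48 + 8*H + 8*H²)
(p(-1) + 9)*r(7) = (-3/(-1) + 9)*(-48 + 8*7 + 8*7²) = (-3*(-1) + 9)*(-48 + 56 + 8*49) = (3 + 9)*(-48 + 56 + 392) = 12*400 = 4800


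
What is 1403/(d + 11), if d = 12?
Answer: 61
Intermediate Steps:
1403/(d + 11) = 1403/(12 + 11) = 1403/23 = (1/23)*1403 = 61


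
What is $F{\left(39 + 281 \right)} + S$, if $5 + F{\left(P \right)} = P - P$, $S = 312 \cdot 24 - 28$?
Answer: $7455$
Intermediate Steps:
$S = 7460$ ($S = 7488 - 28 = 7460$)
$F{\left(P \right)} = -5$ ($F{\left(P \right)} = -5 + \left(P - P\right) = -5 + 0 = -5$)
$F{\left(39 + 281 \right)} + S = -5 + 7460 = 7455$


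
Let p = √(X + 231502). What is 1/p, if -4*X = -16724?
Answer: √26187/78561 ≈ 0.0020599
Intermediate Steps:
X = 4181 (X = -¼*(-16724) = 4181)
p = 3*√26187 (p = √(4181 + 231502) = √235683 = 3*√26187 ≈ 485.47)
1/p = 1/(3*√26187) = √26187/78561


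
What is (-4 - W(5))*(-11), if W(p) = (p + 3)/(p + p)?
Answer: 264/5 ≈ 52.800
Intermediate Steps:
W(p) = (3 + p)/(2*p) (W(p) = (3 + p)/((2*p)) = (3 + p)*(1/(2*p)) = (3 + p)/(2*p))
(-4 - W(5))*(-11) = (-4 - (3 + 5)/(2*5))*(-11) = (-4 - 8/(2*5))*(-11) = (-4 - 1*4/5)*(-11) = (-4 - 4/5)*(-11) = -24/5*(-11) = 264/5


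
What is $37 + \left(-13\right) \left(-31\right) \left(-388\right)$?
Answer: $-156327$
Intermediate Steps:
$37 + \left(-13\right) \left(-31\right) \left(-388\right) = 37 + 403 \left(-388\right) = 37 - 156364 = -156327$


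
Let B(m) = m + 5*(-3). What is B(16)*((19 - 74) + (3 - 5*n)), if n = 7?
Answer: -87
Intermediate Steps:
B(m) = -15 + m (B(m) = m - 15 = -15 + m)
B(16)*((19 - 74) + (3 - 5*n)) = (-15 + 16)*((19 - 74) + (3 - 5*7)) = 1*(-55 + (3 - 35)) = 1*(-55 - 32) = 1*(-87) = -87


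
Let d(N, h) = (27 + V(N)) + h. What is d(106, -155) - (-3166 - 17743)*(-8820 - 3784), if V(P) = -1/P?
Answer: -27934939385/106 ≈ -2.6354e+8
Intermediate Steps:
d(N, h) = 27 + h - 1/N (d(N, h) = (27 - 1/N) + h = 27 + h - 1/N)
d(106, -155) - (-3166 - 17743)*(-8820 - 3784) = (27 - 155 - 1/106) - (-3166 - 17743)*(-8820 - 3784) = (27 - 155 - 1*1/106) - (-20909)*(-12604) = (27 - 155 - 1/106) - 1*263537036 = -13569/106 - 263537036 = -27934939385/106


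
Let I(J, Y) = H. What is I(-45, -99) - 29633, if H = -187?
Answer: -29820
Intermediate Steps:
I(J, Y) = -187
I(-45, -99) - 29633 = -187 - 29633 = -29820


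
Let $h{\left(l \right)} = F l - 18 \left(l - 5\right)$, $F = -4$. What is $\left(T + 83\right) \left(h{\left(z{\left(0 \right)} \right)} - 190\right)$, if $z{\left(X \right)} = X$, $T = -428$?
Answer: $34500$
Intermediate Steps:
$h{\left(l \right)} = 90 - 22 l$ ($h{\left(l \right)} = - 4 l - 18 \left(l - 5\right) = - 4 l - 18 \left(-5 + l\right) = - 4 l - \left(-90 + 18 l\right) = 90 - 22 l$)
$\left(T + 83\right) \left(h{\left(z{\left(0 \right)} \right)} - 190\right) = \left(-428 + 83\right) \left(\left(90 - 0\right) - 190\right) = - 345 \left(\left(90 + 0\right) - 190\right) = - 345 \left(90 - 190\right) = \left(-345\right) \left(-100\right) = 34500$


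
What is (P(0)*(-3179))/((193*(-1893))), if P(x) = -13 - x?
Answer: -41327/365349 ≈ -0.11312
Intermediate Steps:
(P(0)*(-3179))/((193*(-1893))) = ((-13 - 1*0)*(-3179))/((193*(-1893))) = ((-13 + 0)*(-3179))/(-365349) = -13*(-3179)*(-1/365349) = 41327*(-1/365349) = -41327/365349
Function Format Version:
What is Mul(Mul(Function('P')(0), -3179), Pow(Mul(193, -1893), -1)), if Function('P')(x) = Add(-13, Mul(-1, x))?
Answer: Rational(-41327, 365349) ≈ -0.11312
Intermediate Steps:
Mul(Mul(Function('P')(0), -3179), Pow(Mul(193, -1893), -1)) = Mul(Mul(Add(-13, Mul(-1, 0)), -3179), Pow(Mul(193, -1893), -1)) = Mul(Mul(Add(-13, 0), -3179), Pow(-365349, -1)) = Mul(Mul(-13, -3179), Rational(-1, 365349)) = Mul(41327, Rational(-1, 365349)) = Rational(-41327, 365349)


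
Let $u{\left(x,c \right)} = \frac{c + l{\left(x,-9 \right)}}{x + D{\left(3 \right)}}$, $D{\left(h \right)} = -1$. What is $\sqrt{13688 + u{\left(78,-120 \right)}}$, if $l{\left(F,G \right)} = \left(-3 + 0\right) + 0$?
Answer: $\frac{\sqrt{81146681}}{77} \approx 116.99$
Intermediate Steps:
$l{\left(F,G \right)} = -3$ ($l{\left(F,G \right)} = -3 + 0 = -3$)
$u{\left(x,c \right)} = \frac{-3 + c}{-1 + x}$ ($u{\left(x,c \right)} = \frac{c - 3}{x - 1} = \frac{-3 + c}{-1 + x}$)
$\sqrt{13688 + u{\left(78,-120 \right)}} = \sqrt{13688 + \frac{-3 - 120}{-1 + 78}} = \sqrt{13688 + \frac{1}{77} \left(-123\right)} = \sqrt{13688 - \frac{123}{77}} = \sqrt{\frac{1053853}{77}} = \frac{\sqrt{81146681}}{77}$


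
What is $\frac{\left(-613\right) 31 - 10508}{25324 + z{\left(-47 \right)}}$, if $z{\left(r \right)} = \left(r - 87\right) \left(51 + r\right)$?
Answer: $- \frac{29511}{24788} \approx -1.1905$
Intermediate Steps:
$z{\left(r \right)} = \left(-87 + r\right) \left(51 + r\right)$
$\frac{\left(-613\right) 31 - 10508}{25324 + z{\left(-47 \right)}} = \frac{\left(-613\right) 31 - 10508}{25324 - \left(2745 - 2209\right)} = \frac{-19003 - 10508}{25324 + \left(-4437 + 2209 + 1692\right)} = - \frac{29511}{25324 - 536} = - \frac{29511}{24788}$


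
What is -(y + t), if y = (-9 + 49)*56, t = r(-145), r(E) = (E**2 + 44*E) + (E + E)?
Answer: -16595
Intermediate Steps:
r(E) = E**2 + 46*E (r(E) = (E**2 + 44*E) + 2*E = E**2 + 46*E)
t = 14355 (t = -145*(46 - 145) = -145*(-99) = 14355)
y = 2240 (y = 40*56 = 2240)
-(y + t) = -(2240 + 14355) = -1*16595 = -16595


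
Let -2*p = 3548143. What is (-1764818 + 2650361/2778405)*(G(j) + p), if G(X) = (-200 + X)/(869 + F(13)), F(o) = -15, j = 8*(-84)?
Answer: 353757117727547383417/112988470 ≈ 3.1309e+12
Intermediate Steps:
p = -3548143/2 (p = -½*3548143 = -3548143/2 ≈ -1.7741e+6)
j = -672
G(X) = -100/427 + X/854 (G(X) = (-200 + X)/(869 - 15) = (-200 + X)/854 = (-200 + X)*(1/854) = -100/427 + X/854)
(-1764818 + 2650361/2778405)*(G(j) + p) = (-1764818 + 2650361/2778405)*((-100/427 + (1/854)*(-672)) - 3548143/2) = (-1764818 + 2650361*(1/2778405))*((-100/427 - 48/61) - 3548143/2) = (-1764818 + 378623/396915)*(-436/427 - 3548143/2) = -700482357847/396915*(-1515057933/854) = 353757117727547383417/112988470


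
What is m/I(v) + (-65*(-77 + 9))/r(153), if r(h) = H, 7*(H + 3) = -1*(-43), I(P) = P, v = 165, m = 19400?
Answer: 50290/33 ≈ 1523.9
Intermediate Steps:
H = 22/7 (H = -3 + (-1*(-43))/7 = -3 + (1/7)*43 = -3 + 43/7 = 22/7 ≈ 3.1429)
r(h) = 22/7
m/I(v) + (-65*(-77 + 9))/r(153) = 19400/165 + (-65*(-77 + 9))/(22/7) = 19400*(1/165) - 65*(-68)*(7/22) = 3880/33 + 4420*(7/22) = 3880/33 + 15470/11 = 50290/33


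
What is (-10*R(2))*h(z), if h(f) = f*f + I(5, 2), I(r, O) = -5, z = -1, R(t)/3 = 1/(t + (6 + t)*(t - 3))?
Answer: -20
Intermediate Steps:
R(t) = 3/(t + (-3 + t)*(6 + t)) (R(t) = 3/(t + (6 + t)*(t - 3)) = 3/(t + (6 + t)*(-3 + t)) = 3/(t + (-3 + t)*(6 + t)))
h(f) = -5 + f² (h(f) = f*f - 5 = f² - 5 = -5 + f²)
(-10*R(2))*h(z) = (-30/(-18 + 2² + 4*2))*(-5 + (-1)²) = (-30/(-18 + 4 + 8))*(-5 + 1) = -30/(-6)*(-4) = -30*(-1)/6*(-4) = -10*(-½)*(-4) = 5*(-4) = -20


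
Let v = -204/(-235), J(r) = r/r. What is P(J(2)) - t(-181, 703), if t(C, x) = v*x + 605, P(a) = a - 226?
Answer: -338462/235 ≈ -1440.3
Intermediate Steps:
J(r) = 1
v = 204/235 (v = -204*(-1/235) = 204/235 ≈ 0.86808)
P(a) = -226 + a
t(C, x) = 605 + 204*x/235 (t(C, x) = 204*x/235 + 605 = 605 + 204*x/235)
P(J(2)) - t(-181, 703) = (-226 + 1) - (605 + (204/235)*703) = -225 - (605 + 143412/235) = -225 - 1*285587/235 = -225 - 285587/235 = -338462/235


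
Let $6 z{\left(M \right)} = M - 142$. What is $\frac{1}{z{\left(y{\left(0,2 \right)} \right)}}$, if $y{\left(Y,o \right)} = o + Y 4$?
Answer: $- \frac{3}{70} \approx -0.042857$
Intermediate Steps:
$y{\left(Y,o \right)} = o + 4 Y$
$z{\left(M \right)} = - \frac{71}{3} + \frac{M}{6}$ ($z{\left(M \right)} = \frac{M - 142}{6} = \frac{-142 + M}{6} = - \frac{71}{3} + \frac{M}{6}$)
$\frac{1}{z{\left(y{\left(0,2 \right)} \right)}} = \frac{1}{- \frac{71}{3} + \frac{2 + 4 \cdot 0}{6}} = \frac{1}{- \frac{71}{3} + \frac{2 + 0}{6}} = \frac{1}{- \frac{71}{3} + \frac{1}{6} \cdot 2} = \frac{1}{- \frac{71}{3} + \frac{1}{3}} = \frac{1}{- \frac{70}{3}} = - \frac{3}{70}$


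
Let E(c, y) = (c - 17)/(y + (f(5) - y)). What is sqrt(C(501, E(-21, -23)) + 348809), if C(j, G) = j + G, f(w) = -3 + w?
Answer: sqrt(349291) ≈ 591.01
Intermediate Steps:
E(c, y) = -17/2 + c/2 (E(c, y) = (c - 17)/(y + ((-3 + 5) - y)) = (-17 + c)/(y + (2 - y)) = (-17 + c)/2 = (-17 + c)*(1/2) = -17/2 + c/2)
C(j, G) = G + j
sqrt(C(501, E(-21, -23)) + 348809) = sqrt(((-17/2 + (1/2)*(-21)) + 501) + 348809) = sqrt(((-17/2 - 21/2) + 501) + 348809) = sqrt((-19 + 501) + 348809) = sqrt(482 + 348809) = sqrt(349291)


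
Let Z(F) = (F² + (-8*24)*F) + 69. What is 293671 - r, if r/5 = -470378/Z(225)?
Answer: 1101561182/3747 ≈ 2.9399e+5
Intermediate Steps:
Z(F) = 69 + F² - 192*F (Z(F) = (F² - 192*F) + 69 = 69 + F² - 192*F)
r = -1175945/3747 (r = 5*(-470378/(69 + 225² - 192*225)) = 5*(-470378/(69 + 50625 - 43200)) = 5*(-470378/7494) = 5*(-470378*1/7494) = 5*(-235189/3747) = -1175945/3747 ≈ -313.84)
293671 - r = 293671 - 1*(-1175945/3747) = 293671 + 1175945/3747 = 1101561182/3747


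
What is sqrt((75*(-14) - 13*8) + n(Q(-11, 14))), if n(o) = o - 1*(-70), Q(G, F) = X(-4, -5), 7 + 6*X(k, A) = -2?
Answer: I*sqrt(4342)/2 ≈ 32.947*I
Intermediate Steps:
X(k, A) = -3/2 (X(k, A) = -7/6 + (1/6)*(-2) = -7/6 - 1/3 = -3/2)
Q(G, F) = -3/2
n(o) = 70 + o (n(o) = o + 70 = 70 + o)
sqrt((75*(-14) - 13*8) + n(Q(-11, 14))) = sqrt((75*(-14) - 13*8) + (70 - 3/2)) = sqrt((-1050 - 104) + 137/2) = sqrt(-1154 + 137/2) = sqrt(-2171/2) = I*sqrt(4342)/2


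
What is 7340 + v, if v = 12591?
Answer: 19931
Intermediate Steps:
7340 + v = 7340 + 12591 = 19931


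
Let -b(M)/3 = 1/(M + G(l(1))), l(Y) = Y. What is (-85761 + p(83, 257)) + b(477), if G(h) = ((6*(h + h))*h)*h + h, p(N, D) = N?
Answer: -41982223/490 ≈ -85678.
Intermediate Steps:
G(h) = h + 12*h³ (G(h) = ((6*(2*h))*h)*h + h = ((12*h)*h)*h + h = (12*h²)*h + h = 12*h³ + h = h + 12*h³)
b(M) = -3/(13 + M) (b(M) = -3/(M + (1 + 12*1³)) = -3/(M + (1 + 12*1)) = -3/(M + (1 + 12)) = -3/(M + 13) = -3/(13 + M))
(-85761 + p(83, 257)) + b(477) = (-85761 + 83) - 3/(13 + 477) = -85678 - 3/490 = -41982223/490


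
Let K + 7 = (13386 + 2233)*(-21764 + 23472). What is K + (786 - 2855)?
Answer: 26675176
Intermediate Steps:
K = 26677245 (K = -7 + (13386 + 2233)*(-21764 + 23472) = -7 + 15619*1708 = -7 + 26677252 = 26677245)
K + (786 - 2855) = 26677245 + (786 - 2855) = 26677245 - 2069 = 26675176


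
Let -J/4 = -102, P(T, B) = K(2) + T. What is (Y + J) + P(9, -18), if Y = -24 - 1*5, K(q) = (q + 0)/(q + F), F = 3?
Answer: 1942/5 ≈ 388.40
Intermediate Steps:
K(q) = q/(3 + q) (K(q) = (q + 0)/(q + 3) = q/(3 + q))
P(T, B) = ⅖ + T (P(T, B) = 2/(3 + 2) + T = 2/5 + T = 2*(⅕) + T = ⅖ + T)
Y = -29 (Y = -24 - 5 = -29)
J = 408 (J = -4*(-102) = 408)
(Y + J) + P(9, -18) = (-29 + 408) + (⅖ + 9) = 379 + 47/5 = 1942/5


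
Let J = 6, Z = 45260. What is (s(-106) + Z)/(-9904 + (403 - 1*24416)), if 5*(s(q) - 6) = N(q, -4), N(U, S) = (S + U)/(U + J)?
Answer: -2263311/1695850 ≈ -1.3346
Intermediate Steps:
N(U, S) = (S + U)/(6 + U) (N(U, S) = (S + U)/(U + 6) = (S + U)/(6 + U))
s(q) = 6 + (-4 + q)/(5*(6 + q)) (s(q) = 6 + ((-4 + q)/(6 + q))/5 = 6 + (-4 + q)/(5*(6 + q)))
(s(-106) + Z)/(-9904 + (403 - 1*24416)) = ((176 + 31*(-106))/(5*(6 - 106)) + 45260)/(-9904 + (403 - 1*24416)) = ((⅕)*(176 - 3286)/(-100) + 45260)/(-9904 + (403 - 24416)) = ((⅕)*(-1/100)*(-3110) + 45260)/(-9904 - 24013) = (311/50 + 45260)/(-33917) = (2263311/50)*(-1/33917) = -2263311/1695850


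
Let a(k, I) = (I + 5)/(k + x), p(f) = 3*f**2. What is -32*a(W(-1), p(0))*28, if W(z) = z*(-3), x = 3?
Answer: -2240/3 ≈ -746.67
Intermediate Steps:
W(z) = -3*z
a(k, I) = (5 + I)/(3 + k) (a(k, I) = (I + 5)/(k + 3) = (5 + I)/(3 + k))
-32*a(W(-1), p(0))*28 = -32*(5 + 3*0**2)/(3 - 3*(-1))*28 = -32*(5 + 3*0)/(3 + 3)*28 = -32*(5 + 0)/6*28 = -16*5/3*28 = -32*5/6*28 = -80/3*28 = -2240/3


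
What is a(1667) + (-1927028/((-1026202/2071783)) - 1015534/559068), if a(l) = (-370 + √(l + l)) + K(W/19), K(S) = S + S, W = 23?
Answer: 10601060100612706523/2725154323746 + √3334 ≈ 3.8901e+6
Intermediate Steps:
K(S) = 2*S
a(l) = -6984/19 + √2*√l (a(l) = (-370 + √(l + l)) + 2*(23/19) = (-370 + √(2*l)) + 2*(23*(1/19)) = (-370 + √2*√l) + 2*(23/19) = (-370 + √2*√l) + 46/19 = -6984/19 + √2*√l)
a(1667) + (-1927028/((-1026202/2071783)) - 1015534/559068) = (-6984/19 + √2*√1667) + (-1927028/((-1026202/2071783)) - 1015534/559068) = (-6984/19 + √3334) + (-1927028/((-1026202*1/2071783)) - 1015534*1/559068) = (-6984/19 + √3334) + (-1927028/(-1026202/2071783) - 507767/279534) = (-6984/19 + √3334) + (-1927028*(-2071783/1026202) - 507767/279534) = (-6984/19 + √3334) + (1996191925462/513101 - 507767/279534) = (-6984/19 + √3334) + 558003253156339241/143429174934 = 10601060100612706523/2725154323746 + √3334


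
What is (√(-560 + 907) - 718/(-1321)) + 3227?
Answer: 4263585/1321 + √347 ≈ 3246.2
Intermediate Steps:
(√(-560 + 907) - 718/(-1321)) + 3227 = (√347 - 718*(-1/1321)) + 3227 = (√347 + 718/1321) + 3227 = (718/1321 + √347) + 3227 = 4263585/1321 + √347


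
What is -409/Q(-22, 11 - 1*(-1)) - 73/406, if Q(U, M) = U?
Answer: 41112/2233 ≈ 18.411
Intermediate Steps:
-409/Q(-22, 11 - 1*(-1)) - 73/406 = -409/(-22) - 73/406 = -409*(-1/22) - 73*1/406 = 409/22 - 73/406 = 41112/2233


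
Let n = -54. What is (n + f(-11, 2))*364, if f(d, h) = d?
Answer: -23660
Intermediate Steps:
(n + f(-11, 2))*364 = (-54 - 11)*364 = -65*364 = -23660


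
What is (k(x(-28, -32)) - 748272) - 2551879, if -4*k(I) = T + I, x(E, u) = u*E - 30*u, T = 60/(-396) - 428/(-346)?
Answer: -75372850337/22836 ≈ -3.3006e+6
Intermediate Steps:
T = 6197/5709 (T = 60*(-1/396) - 428*(-1/346) = -5/33 + 214/173 = 6197/5709 ≈ 1.0855)
x(E, u) = -30*u + E*u (x(E, u) = E*u - 30*u = -30*u + E*u)
k(I) = -6197/22836 - I/4 (k(I) = -(6197/5709 + I)/4 = -6197/22836 - I/4)
(k(x(-28, -32)) - 748272) - 2551879 = ((-6197/22836 - (-8)*(-30 - 28)) - 748272) - 2551879 = ((-6197/22836 - (-8)*(-58)) - 748272) - 2551879 = ((-6197/22836 - ¼*1856) - 748272) - 2551879 = ((-6197/22836 - 464) - 748272) - 2551879 = (-10602101/22836 - 748272) - 2551879 = -17098141493/22836 - 2551879 = -75372850337/22836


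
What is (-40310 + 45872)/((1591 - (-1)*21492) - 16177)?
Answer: 927/1151 ≈ 0.80539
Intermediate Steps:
(-40310 + 45872)/((1591 - (-1)*21492) - 16177) = 5562/((1591 - 1*(-21492)) - 16177) = 5562/((1591 + 21492) - 16177) = 5562/(23083 - 16177) = 5562/6906 = 5562*(1/6906) = 927/1151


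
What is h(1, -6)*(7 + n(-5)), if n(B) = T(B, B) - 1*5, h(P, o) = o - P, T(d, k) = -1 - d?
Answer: -42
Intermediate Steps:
n(B) = -6 - B (n(B) = (-1 - B) - 1*5 = (-1 - B) - 5 = -6 - B)
h(1, -6)*(7 + n(-5)) = (-6 - 1*1)*(7 + (-6 - 1*(-5))) = (-6 - 1)*(7 + (-6 + 5)) = -7*(7 - 1) = -7*6 = -42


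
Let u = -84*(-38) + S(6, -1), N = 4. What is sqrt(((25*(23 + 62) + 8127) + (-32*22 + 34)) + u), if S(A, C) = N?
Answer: sqrt(12778) ≈ 113.04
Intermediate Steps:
S(A, C) = 4
u = 3196 (u = -84*(-38) + 4 = 3192 + 4 = 3196)
sqrt(((25*(23 + 62) + 8127) + (-32*22 + 34)) + u) = sqrt(((25*(23 + 62) + 8127) + (-32*22 + 34)) + 3196) = sqrt(((25*85 + 8127) + (-704 + 34)) + 3196) = sqrt(((2125 + 8127) - 670) + 3196) = sqrt((10252 - 670) + 3196) = sqrt(9582 + 3196) = sqrt(12778)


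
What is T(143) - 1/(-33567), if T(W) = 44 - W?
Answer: -3323132/33567 ≈ -99.000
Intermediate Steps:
T(143) - 1/(-33567) = (44 - 1*143) - 1/(-33567) = (44 - 143) - 1*(-1/33567) = -99 + 1/33567 = -3323132/33567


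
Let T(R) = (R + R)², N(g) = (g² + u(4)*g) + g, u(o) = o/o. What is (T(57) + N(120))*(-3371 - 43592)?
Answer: -1297869468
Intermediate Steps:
u(o) = 1
N(g) = g² + 2*g (N(g) = (g² + 1*g) + g = (g² + g) + g = (g + g²) + g = g² + 2*g)
T(R) = 4*R² (T(R) = (2*R)² = 4*R²)
(T(57) + N(120))*(-3371 - 43592) = (4*57² + 120*(2 + 120))*(-3371 - 43592) = (4*3249 + 120*122)*(-46963) = (12996 + 14640)*(-46963) = 27636*(-46963) = -1297869468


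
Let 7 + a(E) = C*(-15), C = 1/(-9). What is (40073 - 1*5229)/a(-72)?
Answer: -26133/4 ≈ -6533.3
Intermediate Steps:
C = -⅑ ≈ -0.11111
a(E) = -16/3 (a(E) = -7 - ⅑*(-15) = -7 + 5/3 = -16/3)
(40073 - 1*5229)/a(-72) = (40073 - 1*5229)/(-16/3) = (40073 - 5229)*(-3/16) = 34844*(-3/16) = -26133/4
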